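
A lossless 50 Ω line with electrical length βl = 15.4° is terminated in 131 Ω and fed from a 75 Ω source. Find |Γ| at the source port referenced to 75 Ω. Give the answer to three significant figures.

|Γ| ≈ 0.318

tan(βl) = 0.275
Z_in = Z_0·(Z_L + jZ_0·tanβl)/(Z_0 + jZ_L·tanβl) = 92.7 − j53.1 Ω
Γ_s = (Z_in − Z_s)/(Z_in + Z_s) = (17.7 − j53.1)/(168 − j53.1), |Γ_s| = 0.318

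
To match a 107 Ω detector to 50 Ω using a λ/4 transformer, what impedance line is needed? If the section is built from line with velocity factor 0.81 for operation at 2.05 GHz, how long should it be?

Z_qwt ≈ 73.1 Ω; length ≈ 2.96 cm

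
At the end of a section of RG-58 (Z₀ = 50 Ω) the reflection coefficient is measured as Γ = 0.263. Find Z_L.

Z_L = Z_0·(1 + Γ)/(1 − Γ) = 50·(1.26)/(0.737)

Z_L ≈ 85.7 Ω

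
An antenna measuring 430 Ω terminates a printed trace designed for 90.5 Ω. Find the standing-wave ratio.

VSWR ≈ 4.75

For a purely resistive load, VSWR = R_L/Z_0 or Z_0/R_L (whichever > 1) = 430/90.5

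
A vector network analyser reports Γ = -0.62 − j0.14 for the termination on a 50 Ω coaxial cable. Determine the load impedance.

Z_L = Z_0·(1 + Γ)/(1 − Γ) = 50·(0.38 − j0.14)/(1.62 + j0.14)

Z_L ≈ 11.3 − j5.3 Ω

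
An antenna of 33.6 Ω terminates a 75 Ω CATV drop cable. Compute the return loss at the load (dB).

Γ = (33.6 − 75)/(33.6 + 75) = -0.381
RL = −20·log₁₀|Γ| = −20·log₁₀(0.381)

RL ≈ 8.38 dB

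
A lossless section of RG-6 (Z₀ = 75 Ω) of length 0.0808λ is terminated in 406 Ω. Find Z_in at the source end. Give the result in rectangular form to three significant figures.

Z_in ≈ 52.8 − j117 Ω

βl = 2π × 0.0808 = 29.1°
tan(βl) = tan(29.1°) = 0.556
Z_in = Z_0·(Z_L + jZ_0·tanβl)/(Z_0 + jZ_L·tanβl)
     = 75·(406 + j41.7)/(75 + j226)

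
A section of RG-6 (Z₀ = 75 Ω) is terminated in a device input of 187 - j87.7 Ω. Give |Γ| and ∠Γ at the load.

Γ ≈ 0.515 ∠ -19.6°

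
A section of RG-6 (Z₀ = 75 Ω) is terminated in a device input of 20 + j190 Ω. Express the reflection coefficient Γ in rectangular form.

Γ ≈ 0.684 + j0.632

Γ = (Z_L − Z_0)/(Z_L + Z_0) = (-55 + j190)/(95 + j190)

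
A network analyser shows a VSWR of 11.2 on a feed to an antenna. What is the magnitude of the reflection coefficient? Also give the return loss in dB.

|Γ| ≈ 0.836; return loss ≈ 1.56 dB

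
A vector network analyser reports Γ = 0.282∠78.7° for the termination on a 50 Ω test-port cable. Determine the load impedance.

Z_L = Z_0·(1 + Γ)/(1 − Γ) = 50·(1.06 + j0.277)/(0.945 − j0.277)

Z_L ≈ 47.5 + j28.5 Ω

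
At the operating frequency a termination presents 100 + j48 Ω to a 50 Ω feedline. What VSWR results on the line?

VSWR ≈ 2.57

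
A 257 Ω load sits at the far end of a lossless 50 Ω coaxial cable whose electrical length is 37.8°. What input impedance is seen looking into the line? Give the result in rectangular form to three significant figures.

tan(βl) = tan(37.8°) = 0.776
Z_in = Z_0·(Z_L + jZ_0·tanβl)/(Z_0 + jZ_L·tanβl)
     = 50·(257 + j38.8)/(50 + j199)

Z_in ≈ 24.4 − j58.3 Ω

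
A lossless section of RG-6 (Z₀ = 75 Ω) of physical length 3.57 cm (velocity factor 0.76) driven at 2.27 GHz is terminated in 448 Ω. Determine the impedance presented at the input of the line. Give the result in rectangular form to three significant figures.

λ = v/f = 0.76·c / 2.27 GHz = 0.1 m
βl = 2π·l/λ = 2π × 0.355 = 128°
tan(βl) = tan(128°) = -1.28
Z_in = Z_0·(Z_L + jZ_0·tanβl)/(Z_0 + jZ_L·tanβl)
     = 75·(448 − j96.1)/(75 − j574)

Z_in ≈ 19.9 + j55.9 Ω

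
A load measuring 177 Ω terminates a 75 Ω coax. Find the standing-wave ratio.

VSWR ≈ 2.36

Γ = (177 − 75)/(177 + 75) = 0.405
VSWR = (1 + 0.405)/(1 − 0.405)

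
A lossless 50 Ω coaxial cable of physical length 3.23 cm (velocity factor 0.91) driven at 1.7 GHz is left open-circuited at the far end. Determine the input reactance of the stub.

X_in ≈ -15.9 Ω (capacitive)

λ = v/f = 0.91·c / 1.7 GHz = 0.161 m
βl = 2π·l/λ = 2π × 0.201 = 72.4°
tan(βl) = 3.15
For an open-circuited stub, Z_in = −jZ_0·cot(βl) = −jZ_0/tan(βl)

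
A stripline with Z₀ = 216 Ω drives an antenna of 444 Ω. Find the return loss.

Γ = (444 − 216)/(444 + 216) = 0.345
RL = −20·log₁₀|Γ| = −20·log₁₀(0.345)

RL ≈ 9.23 dB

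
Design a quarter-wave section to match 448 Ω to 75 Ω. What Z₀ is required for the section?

Z_qwt ≈ 183 Ω

Z_qwt = √(Z_0·R_L) = √(75 × 448) = √33600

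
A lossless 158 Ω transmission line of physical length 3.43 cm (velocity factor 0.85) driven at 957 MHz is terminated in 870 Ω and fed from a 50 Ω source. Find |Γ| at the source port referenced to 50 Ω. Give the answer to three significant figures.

|Γ| ≈ 0.808

λ = v/f = 0.85·c / 957 MHz = 0.266 m
βl = 2π·l/λ = 2π × 0.129 = 46.3°
tan(βl) = 1.05
Z_in = Z_0·(Z_L + jZ_0·tanβl)/(Z_0 + jZ_L·tanβl) = 53.2 − j142 Ω
Γ_s = (Z_in − Z_s)/(Z_in + Z_s) = (3.22 − j142)/(103 − j142), |Γ_s| = 0.808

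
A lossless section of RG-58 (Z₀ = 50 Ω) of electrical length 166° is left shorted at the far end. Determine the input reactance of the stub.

X_in ≈ -12.5 Ω (capacitive)

tan(βl) = -0.249
For a shorted stub, Z_in = jZ_0·tan(βl)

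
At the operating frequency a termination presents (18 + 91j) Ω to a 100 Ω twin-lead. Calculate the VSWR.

VSWR ≈ 10.2

Γ = (Z_L − Z_0)/(Z_L + Z_0) = (-82 + j91)/(118 + j91)
|Γ| = 122/149 = 0.822
VSWR = (1 + |Γ|)/(1 − |Γ|) = 1.82/0.178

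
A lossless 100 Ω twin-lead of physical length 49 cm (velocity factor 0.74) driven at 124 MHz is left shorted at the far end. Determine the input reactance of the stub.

λ = v/f = 0.74·c / 124 MHz = 1.79 m
βl = 2π·l/λ = 2π × 0.274 = 98.5°
tan(βl) = -6.67
For a shorted stub, Z_in = jZ_0·tan(βl)

X_in ≈ -667 Ω (capacitive)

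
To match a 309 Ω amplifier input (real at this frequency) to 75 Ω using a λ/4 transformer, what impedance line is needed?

Z_qwt = √(Z_0·R_L) = √(75 × 309) = √23180

Z_qwt ≈ 152 Ω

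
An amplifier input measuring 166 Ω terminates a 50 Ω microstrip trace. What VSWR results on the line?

VSWR ≈ 3.32

Γ = (166 − 50)/(166 + 50) = 0.537
VSWR = (1 + 0.537)/(1 − 0.537)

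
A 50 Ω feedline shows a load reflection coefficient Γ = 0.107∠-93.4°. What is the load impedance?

Z_L = Z_0·(1 + Γ)/(1 − Γ) = 50·(0.994 − j0.107)/(1.01 + j0.107)

Z_L ≈ 48.3 − j10.4 Ω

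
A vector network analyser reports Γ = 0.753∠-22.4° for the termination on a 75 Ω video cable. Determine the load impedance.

Z_L ≈ 186 − j246 Ω

Z_L = Z_0·(1 + Γ)/(1 − Γ) = 75·(1.7 − j0.287)/(0.304 + j0.287)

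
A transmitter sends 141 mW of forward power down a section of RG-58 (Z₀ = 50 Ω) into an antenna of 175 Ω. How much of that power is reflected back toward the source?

P_reflected ≈ 43.5 mW

Γ = (175 − 50)/(175 + 50) = 0.556
|Γ|² = 0.309
P_refl = |Γ|²·P_inc = 43.5 mW, P_del = (1 − |Γ|²)·P_inc = 97.5 mW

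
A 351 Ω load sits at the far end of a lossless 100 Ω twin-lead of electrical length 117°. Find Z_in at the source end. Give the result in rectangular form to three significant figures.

Z_in ≈ 35.1 + j45.9 Ω

tan(βl) = tan(117°) = -1.96
Z_in = Z_0·(Z_L + jZ_0·tanβl)/(Z_0 + jZ_L·tanβl)
     = 100·(351 − j196)/(100 − j689)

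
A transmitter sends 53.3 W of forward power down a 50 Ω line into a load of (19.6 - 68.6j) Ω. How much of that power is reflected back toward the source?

|Γ| = |(-30.4 − j68.6)/(69.6 − j68.6)| = 0.768
|Γ|² = 0.59
P_refl = |Γ|²·P_inc = 31.4 W, P_del = (1 − |Γ|²)·P_inc = 21.9 W

P_reflected ≈ 31.4 W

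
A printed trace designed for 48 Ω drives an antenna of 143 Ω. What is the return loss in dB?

RL ≈ 6.07 dB

Γ = (143 − 48)/(143 + 48) = 0.497
RL = −20·log₁₀|Γ| = −20·log₁₀(0.497)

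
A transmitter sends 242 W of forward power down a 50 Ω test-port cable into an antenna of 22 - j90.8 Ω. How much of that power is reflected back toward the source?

P_reflected ≈ 163 W

|Γ| = |(-28 − j90.8)/(72 − j90.8)| = 0.82
|Γ|² = 0.672
P_refl = |Γ|²·P_inc = 163 W, P_del = (1 − |Γ|²)·P_inc = 79.3 W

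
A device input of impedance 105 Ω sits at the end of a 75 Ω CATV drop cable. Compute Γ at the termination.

Γ = (Z_L − Z_0)/(Z_L + Z_0) = (105 − 75)/(105 + 75) = 30/180

Γ = 0.167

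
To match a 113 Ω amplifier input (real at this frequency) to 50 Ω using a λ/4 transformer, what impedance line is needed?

Z_qwt ≈ 75.2 Ω

Z_qwt = √(Z_0·R_L) = √(50 × 113) = √5650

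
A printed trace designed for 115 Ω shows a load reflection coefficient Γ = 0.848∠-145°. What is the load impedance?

Z_L = Z_0·(1 + Γ)/(1 − Γ) = 115·(0.305 − j0.486)/(1.69 + j0.486)

Z_L ≈ 10.4 − j36 Ω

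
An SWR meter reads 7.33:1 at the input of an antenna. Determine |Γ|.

|Γ| ≈ 0.76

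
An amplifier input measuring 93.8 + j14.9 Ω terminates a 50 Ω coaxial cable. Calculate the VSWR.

Γ = (Z_L − Z_0)/(Z_L + Z_0) = (43.8 + j14.9)/(143.8 + j14.9)
|Γ| = 46.3/145 = 0.32
VSWR = (1 + |Γ|)/(1 − |Γ|) = 1.32/0.68

VSWR ≈ 1.94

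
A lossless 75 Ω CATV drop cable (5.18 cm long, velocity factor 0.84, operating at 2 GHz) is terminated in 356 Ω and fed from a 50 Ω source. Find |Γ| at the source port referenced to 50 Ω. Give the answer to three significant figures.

|Γ| ≈ 0.716

λ = v/f = 0.84·c / 2 GHz = 0.126 m
βl = 2π·l/λ = 2π × 0.411 = 148°
tan(βl) = -0.625
Z_in = Z_0·(Z_L + jZ_0·tanβl)/(Z_0 + jZ_L·tanβl) = 50.5 + j103 Ω
Γ_s = (Z_in − Z_s)/(Z_in + Z_s) = (0.524 + j103)/(101 + j103), |Γ_s| = 0.716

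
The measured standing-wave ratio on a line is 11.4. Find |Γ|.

|Γ| ≈ 0.839

|Γ| = (S − 1)/(S + 1) = (11.4 − 1)/(11.4 + 1) = 10.4/12.4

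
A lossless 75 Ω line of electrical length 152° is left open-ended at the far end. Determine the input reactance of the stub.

X_in ≈ 141 Ω (inductive)

tan(βl) = -0.532
For an open-ended stub, Z_in = −jZ_0·cot(βl) = −jZ_0/tan(βl)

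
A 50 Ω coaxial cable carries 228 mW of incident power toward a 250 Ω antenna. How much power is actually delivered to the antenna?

P_delivered ≈ 127 mW

Γ = (250 − 50)/(250 + 50) = 0.667
|Γ|² = 0.444
P_refl = |Γ|²·P_inc = 101 mW, P_del = (1 − |Γ|²)·P_inc = 127 mW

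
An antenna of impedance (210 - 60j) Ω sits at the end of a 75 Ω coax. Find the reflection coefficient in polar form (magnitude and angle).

Γ = (Z_L − Z_0)/(Z_L + Z_0) = (135 − j60)/(285 − j60)
|Γ| = 148/291 = 0.507

Γ ≈ 0.507 ∠ -12.1°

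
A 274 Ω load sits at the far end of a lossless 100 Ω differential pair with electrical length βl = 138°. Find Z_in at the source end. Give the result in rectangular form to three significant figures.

tan(βl) = tan(138°) = -0.9
Z_in = Z_0·(Z_L + jZ_0·tanβl)/(Z_0 + jZ_L·tanβl)
     = 100·(274 − j90)/(100 − j247)

Z_in ≈ 70 + j82.7 Ω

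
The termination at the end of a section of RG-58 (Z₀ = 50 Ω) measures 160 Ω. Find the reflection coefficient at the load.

Γ = (Z_L − Z_0)/(Z_L + Z_0) = (160 − 50)/(160 + 50) = 110/210

Γ = 0.524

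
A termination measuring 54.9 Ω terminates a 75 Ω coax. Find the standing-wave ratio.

VSWR ≈ 1.37

Γ = (54.9 − 75)/(54.9 + 75) = -0.155
VSWR = (1 + 0.155)/(1 − 0.155)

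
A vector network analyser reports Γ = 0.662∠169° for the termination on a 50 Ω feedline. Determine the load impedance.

Z_L ≈ 10.3 + j4.61 Ω

Z_L = Z_0·(1 + Γ)/(1 − Γ) = 50·(0.35 + j0.126)/(1.65 − j0.126)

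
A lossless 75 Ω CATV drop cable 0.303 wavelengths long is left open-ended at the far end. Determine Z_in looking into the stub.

Z_in ≈ +j25.9 Ω

βl = 2π × 0.303 = 109°
tan(βl) = -2.89
For an open-ended stub, Z_in = −jZ_0·cot(βl) = −jZ_0/tan(βl)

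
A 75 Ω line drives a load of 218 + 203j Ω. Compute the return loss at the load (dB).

Γ = (143 + j203)/(293 + j203), |Γ| = 0.697
RL = −20·log₁₀|Γ| = −20·log₁₀(0.697)

RL ≈ 3.14 dB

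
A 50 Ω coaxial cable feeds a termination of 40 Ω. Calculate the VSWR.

VSWR ≈ 1.25

Γ = (40 − 50)/(40 + 50) = -0.111
VSWR = (1 + 0.111)/(1 − 0.111)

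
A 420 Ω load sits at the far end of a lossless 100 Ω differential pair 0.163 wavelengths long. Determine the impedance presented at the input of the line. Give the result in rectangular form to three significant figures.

Z_in ≈ 32 − j56.2 Ω

βl = 2π × 0.163 = 58.7°
tan(βl) = tan(58.7°) = 1.64
Z_in = Z_0·(Z_L + jZ_0·tanβl)/(Z_0 + jZ_L·tanβl)
     = 100·(420 + j164)/(100 + j690)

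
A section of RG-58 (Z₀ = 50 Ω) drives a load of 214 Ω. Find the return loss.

Γ = (214 − 50)/(214 + 50) = 0.621
RL = −20·log₁₀|Γ| = −20·log₁₀(0.621)

RL ≈ 4.14 dB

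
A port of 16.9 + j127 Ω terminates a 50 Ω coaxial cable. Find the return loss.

RL ≈ 0.778 dB

Γ = (-33.1 + j127)/(66.9 + j127), |Γ| = 0.914
RL = −20·log₁₀|Γ| = −20·log₁₀(0.914)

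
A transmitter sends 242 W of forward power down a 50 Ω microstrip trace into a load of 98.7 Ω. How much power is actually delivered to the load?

P_delivered ≈ 216 W

Γ = (98.7 − 50)/(98.7 + 50) = 0.328
|Γ|² = 0.107
P_refl = |Γ|²·P_inc = 26 W, P_del = (1 − |Γ|²)·P_inc = 216 W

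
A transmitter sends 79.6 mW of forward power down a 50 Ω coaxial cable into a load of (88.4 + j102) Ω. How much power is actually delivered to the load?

P_delivered ≈ 47.6 mW

|Γ| = |(38.4 + j102)/(138.4 + j102)| = 0.634
|Γ|² = 0.402
P_refl = |Γ|²·P_inc = 32 mW, P_del = (1 − |Γ|²)·P_inc = 47.6 mW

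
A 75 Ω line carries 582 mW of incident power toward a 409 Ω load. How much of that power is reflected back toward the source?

P_reflected ≈ 277 mW

Γ = (409 − 75)/(409 + 75) = 0.69
|Γ|² = 0.476
P_refl = |Γ|²·P_inc = 277 mW, P_del = (1 − |Γ|²)·P_inc = 305 mW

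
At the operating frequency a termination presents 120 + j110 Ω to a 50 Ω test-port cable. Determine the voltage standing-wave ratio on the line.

Γ = (Z_L − Z_0)/(Z_L + Z_0) = (70 + j110)/(170 + j110)
|Γ| = 130/202 = 0.644
VSWR = (1 + |Γ|)/(1 − |Γ|) = 1.64/0.356

VSWR ≈ 4.62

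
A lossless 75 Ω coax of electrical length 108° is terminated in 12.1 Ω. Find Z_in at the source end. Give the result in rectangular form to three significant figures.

tan(βl) = tan(108°) = -3.08
Z_in = Z_0·(Z_L + jZ_0·tanβl)/(Z_0 + jZ_L·tanβl)
     = 75·(12.1 − j231)/(75 − j37.2)

Z_in ≈ 102 − j180 Ω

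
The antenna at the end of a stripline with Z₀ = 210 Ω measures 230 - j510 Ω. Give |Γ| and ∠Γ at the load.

Γ ≈ 0.758 ∠ -38.5°

Γ = (Z_L − Z_0)/(Z_L + Z_0) = (20 − j510)/(440 − j510)
|Γ| = 510/674 = 0.758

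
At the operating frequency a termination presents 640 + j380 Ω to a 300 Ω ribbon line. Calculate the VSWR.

Γ = (Z_L − Z_0)/(Z_L + Z_0) = (340 + j380)/(940 + j380)
|Γ| = 510/1010 = 0.503
VSWR = (1 + |Γ|)/(1 − |Γ|) = 1.5/0.497

VSWR ≈ 3.02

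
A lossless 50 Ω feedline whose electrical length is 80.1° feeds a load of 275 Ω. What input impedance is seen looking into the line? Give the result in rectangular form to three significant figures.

tan(βl) = tan(80.1°) = 5.73
Z_in = Z_0·(Z_L + jZ_0·tanβl)/(Z_0 + jZ_L·tanβl)
     = 50·(275 + j286)/(50 + j1580)

Z_in ≈ 9.36 − j8.43 Ω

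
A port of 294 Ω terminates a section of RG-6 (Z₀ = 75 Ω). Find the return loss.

RL ≈ 4.53 dB

Γ = (294 − 75)/(294 + 75) = 0.593
RL = −20·log₁₀|Γ| = −20·log₁₀(0.593)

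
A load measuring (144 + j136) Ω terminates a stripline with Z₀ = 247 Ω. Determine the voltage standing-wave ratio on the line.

Γ = (Z_L − Z_0)/(Z_L + Z_0) = (-103 + j136)/(391 + j136)
|Γ| = 171/414 = 0.412
VSWR = (1 + |Γ|)/(1 − |Γ|) = 1.41/0.588

VSWR ≈ 2.4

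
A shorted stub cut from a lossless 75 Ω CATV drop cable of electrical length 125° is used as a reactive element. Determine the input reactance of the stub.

X_in ≈ -107 Ω (capacitive)

tan(βl) = -1.43
For a shorted stub, Z_in = jZ_0·tan(βl)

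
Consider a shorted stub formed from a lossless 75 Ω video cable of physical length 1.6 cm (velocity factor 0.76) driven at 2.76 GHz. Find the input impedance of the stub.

Z_in ≈ +j203 Ω

λ = v/f = 0.76·c / 2.76 GHz = 0.0826 m
βl = 2π·l/λ = 2π × 0.194 = 69.7°
tan(βl) = 2.71
For a shorted stub, Z_in = jZ_0·tan(βl)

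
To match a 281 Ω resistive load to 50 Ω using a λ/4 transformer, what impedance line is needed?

Z_qwt = √(Z_0·R_L) = √(50 × 281) = √14050

Z_qwt ≈ 119 Ω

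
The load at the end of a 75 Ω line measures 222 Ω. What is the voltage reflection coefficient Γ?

Γ = (Z_L − Z_0)/(Z_L + Z_0) = (222 − 75)/(222 + 75) = 147/297

Γ = 0.495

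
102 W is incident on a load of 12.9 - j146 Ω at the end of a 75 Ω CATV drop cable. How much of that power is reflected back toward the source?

P_reflected ≈ 88.4 W

|Γ| = |(-62.1 − j146)/(87.9 − j146)| = 0.931
|Γ|² = 0.867
P_refl = |Γ|²·P_inc = 88.4 W, P_del = (1 − |Γ|²)·P_inc = 13.6 W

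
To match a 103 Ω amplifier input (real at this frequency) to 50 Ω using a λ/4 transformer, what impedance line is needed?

Z_qwt ≈ 71.8 Ω

Z_qwt = √(Z_0·R_L) = √(50 × 103) = √5150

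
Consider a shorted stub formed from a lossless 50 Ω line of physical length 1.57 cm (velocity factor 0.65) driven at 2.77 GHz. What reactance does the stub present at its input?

X_in ≈ 292 Ω (inductive)

λ = v/f = 0.65·c / 2.77 GHz = 0.0704 m
βl = 2π·l/λ = 2π × 0.223 = 80.3°
tan(βl) = 5.84
For a shorted stub, Z_in = jZ_0·tan(βl)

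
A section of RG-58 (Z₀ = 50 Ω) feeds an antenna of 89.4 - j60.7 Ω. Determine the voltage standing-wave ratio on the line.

Γ = (Z_L − Z_0)/(Z_L + Z_0) = (39.4 − j60.7)/(139.4 − j60.7)
|Γ| = 72.4/152 = 0.476
VSWR = (1 + |Γ|)/(1 − |Γ|) = 1.48/0.524

VSWR ≈ 2.82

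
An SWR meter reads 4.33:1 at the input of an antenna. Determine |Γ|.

|Γ| ≈ 0.625

|Γ| = (S − 1)/(S + 1) = (4.33 − 1)/(4.33 + 1) = 3.33/5.33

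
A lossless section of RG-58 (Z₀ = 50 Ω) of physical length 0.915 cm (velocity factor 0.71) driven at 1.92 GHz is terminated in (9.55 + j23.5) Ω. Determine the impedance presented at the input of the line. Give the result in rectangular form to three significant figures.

λ = v/f = 0.71·c / 1.92 GHz = 0.111 m
βl = 2π·l/λ = 2π × 0.0825 = 29.7°
tan(βl) = tan(29.7°) = 0.57
Z_in = Z_0·(Z_L + jZ_0·tanβl)/(Z_0 + jZ_L·tanβl)
     = 50·(9.55 + j52)/(36.6 + j5.45)

Z_in ≈ 23.1 + j67.6 Ω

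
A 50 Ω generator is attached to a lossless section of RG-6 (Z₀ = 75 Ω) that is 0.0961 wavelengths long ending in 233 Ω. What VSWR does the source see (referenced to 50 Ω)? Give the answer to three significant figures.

VSWR ≈ 3.87

βl = 2π × 0.0961 = 34.6°
tan(βl) = 0.69
Z_in = Z_0·(Z_L + jZ_0·tanβl)/(Z_0 + jZ_L·tanβl) = 61.5 − j80 Ω
Γ_s = (Z_in − Z_s)/(Z_in + Z_s) = (11.5 − j80)/(111 − j80), |Γ_s| = 0.589
VSWR = (1 + |Γ_s|)/(1 − |Γ_s|)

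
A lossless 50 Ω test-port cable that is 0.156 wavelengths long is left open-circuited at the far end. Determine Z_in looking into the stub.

Z_in ≈ −j33.5 Ω

βl = 2π × 0.156 = 56.2°
tan(βl) = 1.49
For an open-circuited stub, Z_in = −jZ_0·cot(βl) = −jZ_0/tan(βl)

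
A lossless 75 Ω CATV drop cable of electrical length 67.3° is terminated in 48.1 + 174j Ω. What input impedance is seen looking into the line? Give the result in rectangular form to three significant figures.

Z_in ≈ 14 − j73 Ω

tan(βl) = tan(67.3°) = 2.39
Z_in = Z_0·(Z_L + jZ_0·tanβl)/(Z_0 + jZ_L·tanβl)
     = 75·(48.1 + j353)/(-341 + j115)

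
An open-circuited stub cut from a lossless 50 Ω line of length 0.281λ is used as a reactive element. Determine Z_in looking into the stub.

βl = 2π × 0.281 = 101°
tan(βl) = -5.07
For an open-circuited stub, Z_in = −jZ_0·cot(βl) = −jZ_0/tan(βl)

Z_in ≈ +j9.86 Ω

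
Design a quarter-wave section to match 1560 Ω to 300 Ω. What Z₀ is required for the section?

Z_qwt ≈ 684 Ω

Z_qwt = √(Z_0·R_L) = √(300 × 1560) = √468000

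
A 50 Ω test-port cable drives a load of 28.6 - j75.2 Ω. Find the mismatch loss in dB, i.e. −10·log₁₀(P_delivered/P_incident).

Γ = (-21.4 − j75.2)/(78.6 − j75.2), |Γ| = 0.719
|Γ|² = 0.517, so P_del/P_inc = 1 − |Γ|² = 0.483
ML = −10·log₁₀(1 − |Γ|²)

mismatch loss ≈ 3.16 dB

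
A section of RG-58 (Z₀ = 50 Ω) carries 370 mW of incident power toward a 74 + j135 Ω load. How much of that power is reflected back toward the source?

|Γ| = |(24 + j135)/(124 + j135)| = 0.748
|Γ|² = 0.56
P_refl = |Γ|²·P_inc = 207 mW, P_del = (1 − |Γ|²)·P_inc = 163 mW

P_reflected ≈ 207 mW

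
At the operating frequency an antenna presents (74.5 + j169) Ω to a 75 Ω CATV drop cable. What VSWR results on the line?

VSWR ≈ 6.97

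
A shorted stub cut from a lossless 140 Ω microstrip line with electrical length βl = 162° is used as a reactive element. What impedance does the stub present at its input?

tan(βl) = -0.325
For a shorted stub, Z_in = jZ_0·tan(βl)

Z_in ≈ −j45.5 Ω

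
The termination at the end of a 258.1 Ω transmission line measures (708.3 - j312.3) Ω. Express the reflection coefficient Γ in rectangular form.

Γ = (Z_L − Z_0)/(Z_L + Z_0) = (450.2 − j312.3)/(966.4 − j312.3)

Γ ≈ 0.516 − j0.156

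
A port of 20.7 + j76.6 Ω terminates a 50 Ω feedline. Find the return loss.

Γ = (-29.3 + j76.6)/(70.7 + j76.6), |Γ| = 0.787
RL = −20·log₁₀|Γ| = −20·log₁₀(0.787)

RL ≈ 2.08 dB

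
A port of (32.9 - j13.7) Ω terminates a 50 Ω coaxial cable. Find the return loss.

Γ = (-17.1 − j13.7)/(82.9 − j13.7), |Γ| = 0.261
RL = −20·log₁₀|Γ| = −20·log₁₀(0.261)

RL ≈ 11.7 dB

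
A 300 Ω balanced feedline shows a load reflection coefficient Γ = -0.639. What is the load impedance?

Z_L = Z_0·(1 + Γ)/(1 − Γ) = 300·(0.361)/(1.64)

Z_L ≈ 66.1 Ω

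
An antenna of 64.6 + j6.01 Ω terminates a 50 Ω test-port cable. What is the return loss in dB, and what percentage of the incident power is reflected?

Γ = (14.6 + j6.01)/(114.6 + j6.01), |Γ| = 0.138
RL = −20·log₁₀(0.138) = 17.2 dB
P_refl/P_inc = |Γ|² = 0.0189

RL ≈ 17.2 dB; 1.89% of incident power reflected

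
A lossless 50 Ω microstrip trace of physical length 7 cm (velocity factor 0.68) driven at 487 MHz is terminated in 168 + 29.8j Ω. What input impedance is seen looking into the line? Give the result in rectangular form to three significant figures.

Z_in ≈ 19.8 − j28.8 Ω

λ = v/f = 0.68·c / 487 MHz = 0.419 m
βl = 2π·l/λ = 2π × 0.167 = 60.2°
tan(βl) = tan(60.2°) = 1.74
Z_in = Z_0·(Z_L + jZ_0·tanβl)/(Z_0 + jZ_L·tanβl)
     = 50·(168 + j117)/(-1.95 + j293)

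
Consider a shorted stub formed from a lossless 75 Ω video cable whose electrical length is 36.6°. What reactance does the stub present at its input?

X_in ≈ 55.7 Ω (inductive)

tan(βl) = 0.743
For a shorted stub, Z_in = jZ_0·tan(βl)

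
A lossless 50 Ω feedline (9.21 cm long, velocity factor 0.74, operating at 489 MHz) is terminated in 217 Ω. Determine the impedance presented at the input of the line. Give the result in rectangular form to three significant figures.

Z_in ≈ 12.5 − j14.4 Ω

λ = v/f = 0.74·c / 489 MHz = 0.454 m
βl = 2π·l/λ = 2π × 0.203 = 73°
tan(βl) = tan(73°) = 3.28
Z_in = Z_0·(Z_L + jZ_0·tanβl)/(Z_0 + jZ_L·tanβl)
     = 50·(217 + j164)/(50 + j711)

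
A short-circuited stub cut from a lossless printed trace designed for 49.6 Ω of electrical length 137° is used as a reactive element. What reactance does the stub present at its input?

X_in ≈ -46.3 Ω (capacitive)

tan(βl) = -0.933
For a short-circuited stub, Z_in = jZ_0·tan(βl)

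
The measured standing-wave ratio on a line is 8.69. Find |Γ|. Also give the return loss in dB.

|Γ| ≈ 0.794; return loss ≈ 2.01 dB

|Γ| = (S − 1)/(S + 1) = (8.69 − 1)/(8.69 + 1) = 7.69/9.69
RL = −20·log₁₀|Γ| = −20·log₁₀(0.794)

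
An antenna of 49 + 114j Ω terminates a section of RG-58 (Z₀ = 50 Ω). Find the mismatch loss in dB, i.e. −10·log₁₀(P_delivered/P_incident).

mismatch loss ≈ 3.67 dB

Γ = (-1 + j114)/(99 + j114), |Γ| = 0.755
|Γ|² = 0.57, so P_del/P_inc = 1 − |Γ|² = 0.43
ML = −10·log₁₀(1 − |Γ|²)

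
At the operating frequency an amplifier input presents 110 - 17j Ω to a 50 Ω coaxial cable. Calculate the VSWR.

VSWR ≈ 2.27

Γ = (Z_L − Z_0)/(Z_L + Z_0) = (60 − j17)/(160 − j17)
|Γ| = 62.4/161 = 0.388
VSWR = (1 + |Γ|)/(1 − |Γ|) = 1.39/0.612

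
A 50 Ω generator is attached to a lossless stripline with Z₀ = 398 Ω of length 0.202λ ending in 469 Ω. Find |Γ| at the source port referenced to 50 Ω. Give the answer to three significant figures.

|Γ| ≈ 0.75

βl = 2π × 0.202 = 72.7°
tan(βl) = 3.21
Z_in = Z_0·(Z_L + jZ_0·tanβl)/(Z_0 + jZ_L·tanβl) = 346 − j32.4 Ω
Γ_s = (Z_in − Z_s)/(Z_in + Z_s) = (296 − j32.4)/(396 − j32.4), |Γ_s| = 0.75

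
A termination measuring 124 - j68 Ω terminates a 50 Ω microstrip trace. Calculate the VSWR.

VSWR ≈ 3.33

Γ = (Z_L − Z_0)/(Z_L + Z_0) = (74 − j68)/(174 − j68)
|Γ| = 100/187 = 0.538
VSWR = (1 + |Γ|)/(1 − |Γ|) = 1.54/0.462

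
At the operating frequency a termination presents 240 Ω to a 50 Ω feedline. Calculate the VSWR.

VSWR ≈ 4.8

For a purely resistive load, VSWR = R_L/Z_0 or Z_0/R_L (whichever > 1) = 240/50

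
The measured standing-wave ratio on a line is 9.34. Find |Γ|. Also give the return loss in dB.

|Γ| = (S − 1)/(S + 1) = (9.34 − 1)/(9.34 + 1) = 8.34/10.3
RL = −20·log₁₀|Γ| = −20·log₁₀(0.807)

|Γ| ≈ 0.807; return loss ≈ 1.87 dB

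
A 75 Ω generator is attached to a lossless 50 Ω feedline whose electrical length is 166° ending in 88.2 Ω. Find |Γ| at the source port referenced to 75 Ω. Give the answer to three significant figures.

|Γ| ≈ 0.144

tan(βl) = -0.249
Z_in = Z_0·(Z_L + jZ_0·tanβl)/(Z_0 + jZ_L·tanβl) = 78.5 + j22.1 Ω
Γ_s = (Z_in − Z_s)/(Z_in + Z_s) = (3.5 + j22.1)/(153 + j22.1), |Γ_s| = 0.144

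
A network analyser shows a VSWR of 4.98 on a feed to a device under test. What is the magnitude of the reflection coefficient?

|Γ| = (S − 1)/(S + 1) = (4.98 − 1)/(4.98 + 1) = 3.98/5.98

|Γ| ≈ 0.666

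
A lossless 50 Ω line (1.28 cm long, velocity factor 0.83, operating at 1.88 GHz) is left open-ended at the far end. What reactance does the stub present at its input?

X_in ≈ -72 Ω (capacitive)

λ = v/f = 0.83·c / 1.88 GHz = 0.132 m
βl = 2π·l/λ = 2π × 0.0966 = 34.8°
tan(βl) = 0.695
For an open-ended stub, Z_in = −jZ_0·cot(βl) = −jZ_0/tan(βl)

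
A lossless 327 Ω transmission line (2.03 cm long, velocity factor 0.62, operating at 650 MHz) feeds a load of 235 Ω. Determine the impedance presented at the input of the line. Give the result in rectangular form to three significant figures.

λ = v/f = 0.62·c / 650 MHz = 0.286 m
βl = 2π·l/λ = 2π × 0.0709 = 25.5°
tan(βl) = tan(25.5°) = 0.478
Z_in = Z_0·(Z_L + jZ_0·tanβl)/(Z_0 + jZ_L·tanβl)
     = 327·(235 + j156)/(327 + j112)

Z_in ≈ 258 + j67.6 Ω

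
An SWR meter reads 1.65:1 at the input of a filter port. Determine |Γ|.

|Γ| ≈ 0.245

|Γ| = (S − 1)/(S + 1) = (1.65 − 1)/(1.65 + 1) = 0.65/2.65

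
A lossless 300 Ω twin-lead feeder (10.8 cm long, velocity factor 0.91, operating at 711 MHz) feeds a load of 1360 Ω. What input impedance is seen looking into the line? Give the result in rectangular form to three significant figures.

λ = v/f = 0.91·c / 711 MHz = 0.384 m
βl = 2π·l/λ = 2π × 0.281 = 101°
tan(βl) = tan(101°) = -5.02
Z_in = Z_0·(Z_L + jZ_0·tanβl)/(Z_0 + jZ_L·tanβl)
     = 300·(1360 − j1510)/(300 − j6830)

Z_in ≈ 68.7 + j56.7 Ω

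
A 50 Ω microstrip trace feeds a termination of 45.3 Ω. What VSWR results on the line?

VSWR ≈ 1.1

Γ = (45.3 − 50)/(45.3 + 50) = -0.0493
VSWR = (1 + 0.0493)/(1 − 0.0493)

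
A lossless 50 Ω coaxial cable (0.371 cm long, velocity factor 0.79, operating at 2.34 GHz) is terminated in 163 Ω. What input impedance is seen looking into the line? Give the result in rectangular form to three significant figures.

Z_in ≈ 109 − j71.2 Ω

λ = v/f = 0.79·c / 2.34 GHz = 0.101 m
βl = 2π·l/λ = 2π × 0.0366 = 13.2°
tan(βl) = tan(13.2°) = 0.234
Z_in = Z_0·(Z_L + jZ_0·tanβl)/(Z_0 + jZ_L·tanβl)
     = 50·(163 + j11.7)/(50 + j38.2)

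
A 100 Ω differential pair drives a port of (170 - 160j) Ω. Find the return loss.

Γ = (70 − j160)/(270 − j160), |Γ| = 0.556
RL = −20·log₁₀|Γ| = −20·log₁₀(0.556)

RL ≈ 5.09 dB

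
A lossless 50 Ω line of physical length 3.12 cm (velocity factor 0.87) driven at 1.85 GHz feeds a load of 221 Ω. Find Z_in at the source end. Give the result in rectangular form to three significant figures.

λ = v/f = 0.87·c / 1.85 GHz = 0.141 m
βl = 2π·l/λ = 2π × 0.221 = 79.6°
tan(βl) = tan(79.6°) = 5.46
Z_in = Z_0·(Z_L + jZ_0·tanβl)/(Z_0 + jZ_L·tanβl)
     = 50·(221 + j273)/(50 + j1210)

Z_in ≈ 11.7 − j8.68 Ω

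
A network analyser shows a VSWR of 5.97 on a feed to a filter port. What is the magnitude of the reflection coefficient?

|Γ| ≈ 0.713

|Γ| = (S − 1)/(S + 1) = (5.97 − 1)/(5.97 + 1) = 4.97/6.97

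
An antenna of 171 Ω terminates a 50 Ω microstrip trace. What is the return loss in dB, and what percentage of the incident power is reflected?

RL ≈ 5.23 dB; 30% of incident power reflected

Γ = (171 − 50)/(171 + 50) = 0.548
RL = −20·log₁₀(0.548) = 5.23 dB
P_refl/P_inc = |Γ|² = 0.3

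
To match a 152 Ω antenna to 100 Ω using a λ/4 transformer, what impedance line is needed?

Z_qwt ≈ 123 Ω

Z_qwt = √(Z_0·R_L) = √(100 × 152) = √15200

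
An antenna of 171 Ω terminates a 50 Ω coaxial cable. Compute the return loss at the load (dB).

Γ = (171 − 50)/(171 + 50) = 0.548
RL = −20·log₁₀|Γ| = −20·log₁₀(0.548)

RL ≈ 5.23 dB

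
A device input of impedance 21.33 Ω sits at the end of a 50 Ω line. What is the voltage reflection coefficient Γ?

Γ = -0.402

Γ = (Z_L − Z_0)/(Z_L + Z_0) = (21.33 − 50)/(21.33 + 50) = -28.67/71.33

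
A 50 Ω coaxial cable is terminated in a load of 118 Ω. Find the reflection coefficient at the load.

Γ = 0.405

Γ = (Z_L − Z_0)/(Z_L + Z_0) = (118 − 50)/(118 + 50) = 68/168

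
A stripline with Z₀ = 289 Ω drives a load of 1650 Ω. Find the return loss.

RL ≈ 3.07 dB

Γ = (1650 − 289)/(1650 + 289) = 0.702
RL = −20·log₁₀|Γ| = −20·log₁₀(0.702)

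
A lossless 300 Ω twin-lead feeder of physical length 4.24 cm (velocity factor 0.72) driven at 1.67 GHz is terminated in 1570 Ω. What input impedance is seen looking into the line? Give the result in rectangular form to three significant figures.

λ = v/f = 0.72·c / 1.67 GHz = 0.129 m
βl = 2π·l/λ = 2π × 0.328 = 118°
tan(βl) = tan(118°) = -1.88
Z_in = Z_0·(Z_L + jZ_0·tanβl)/(Z_0 + jZ_L·tanβl)
     = 300·(1570 − j564)/(300 − j2950)

Z_in ≈ 72.8 + j152 Ω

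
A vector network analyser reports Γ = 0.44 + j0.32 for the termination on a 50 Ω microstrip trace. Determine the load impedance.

Z_L ≈ 84.6 + j76.9 Ω

Z_L = Z_0·(1 + Γ)/(1 − Γ) = 50·(1.44 + j0.32)/(0.56 − j0.32)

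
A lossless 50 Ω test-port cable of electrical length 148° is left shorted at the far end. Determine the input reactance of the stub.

tan(βl) = -0.625
For a shorted stub, Z_in = jZ_0·tan(βl)

X_in ≈ -31.2 Ω (capacitive)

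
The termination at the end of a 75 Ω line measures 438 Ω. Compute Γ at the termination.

Γ = (Z_L − Z_0)/(Z_L + Z_0) = (438 − 75)/(438 + 75) = 363/513

Γ = 0.708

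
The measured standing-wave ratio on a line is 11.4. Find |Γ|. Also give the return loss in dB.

|Γ| ≈ 0.839; return loss ≈ 1.53 dB

|Γ| = (S − 1)/(S + 1) = (11.4 − 1)/(11.4 + 1) = 10.4/12.4
RL = −20·log₁₀|Γ| = −20·log₁₀(0.839)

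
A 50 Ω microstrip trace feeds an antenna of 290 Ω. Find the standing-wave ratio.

VSWR ≈ 5.8

Γ = (290 − 50)/(290 + 50) = 0.706
VSWR = (1 + 0.706)/(1 − 0.706)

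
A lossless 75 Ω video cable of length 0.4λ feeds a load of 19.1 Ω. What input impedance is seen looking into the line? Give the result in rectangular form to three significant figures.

βl = 2π × 0.4 = 144°
tan(βl) = tan(144°) = -0.727
Z_in = Z_0·(Z_L + jZ_0·tanβl)/(Z_0 + jZ_L·tanβl)
     = 75·(19.1 − j54.5)/(75 − j13.9)

Z_in ≈ 28.2 − j49.3 Ω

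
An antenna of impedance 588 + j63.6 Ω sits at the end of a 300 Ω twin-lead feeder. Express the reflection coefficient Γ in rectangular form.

Γ ≈ 0.328 + j0.0481

Γ = (Z_L − Z_0)/(Z_L + Z_0) = (288 + j63.6)/(888 + j63.6)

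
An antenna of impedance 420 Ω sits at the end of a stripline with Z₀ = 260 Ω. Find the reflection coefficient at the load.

Γ = (Z_L − Z_0)/(Z_L + Z_0) = (420 − 260)/(420 + 260) = 160/680

Γ = 0.235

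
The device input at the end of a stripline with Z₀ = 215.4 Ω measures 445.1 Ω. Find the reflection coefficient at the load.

Γ = 0.348

Γ = (Z_L − Z_0)/(Z_L + Z_0) = (445.1 − 215.4)/(445.1 + 215.4) = 229.7/660.5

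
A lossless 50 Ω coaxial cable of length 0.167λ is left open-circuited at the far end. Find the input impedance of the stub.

Z_in ≈ −j28.7 Ω

βl = 2π × 0.167 = 60.1°
tan(βl) = 1.74
For an open-circuited stub, Z_in = −jZ_0·cot(βl) = −jZ_0/tan(βl)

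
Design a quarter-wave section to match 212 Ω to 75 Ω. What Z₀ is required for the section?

Z_qwt ≈ 126 Ω

Z_qwt = √(Z_0·R_L) = √(75 × 212) = √15900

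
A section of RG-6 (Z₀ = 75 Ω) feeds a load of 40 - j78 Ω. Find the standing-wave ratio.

Γ = (Z_L − Z_0)/(Z_L + Z_0) = (-35 − j78)/(115 − j78)
|Γ| = 85.5/139 = 0.615
VSWR = (1 + |Γ|)/(1 − |Γ|) = 1.62/0.385

VSWR ≈ 4.2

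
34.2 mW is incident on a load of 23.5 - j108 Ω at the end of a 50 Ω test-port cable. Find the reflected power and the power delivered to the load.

P_reflected ≈ 24.8 mW; P_delivered ≈ 9.42 mW

|Γ| = |(-26.5 − j108)/(73.5 − j108)| = 0.851
|Γ|² = 0.725
P_refl = |Γ|²·P_inc = 24.8 mW, P_del = (1 − |Γ|²)·P_inc = 9.42 mW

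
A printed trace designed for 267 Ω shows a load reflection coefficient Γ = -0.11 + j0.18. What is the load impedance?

Z_L = Z_0·(1 + Γ)/(1 − Γ) = 267·(0.89 + j0.18)/(1.11 − j0.18)

Z_L ≈ 202 + j76 Ω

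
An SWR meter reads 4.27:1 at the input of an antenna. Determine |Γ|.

|Γ| = (S − 1)/(S + 1) = (4.27 − 1)/(4.27 + 1) = 3.27/5.27

|Γ| ≈ 0.62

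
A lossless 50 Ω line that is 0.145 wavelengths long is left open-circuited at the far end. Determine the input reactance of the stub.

X_in ≈ -38.8 Ω (capacitive)

βl = 2π × 0.145 = 52.2°
tan(βl) = 1.29
For an open-circuited stub, Z_in = −jZ_0·cot(βl) = −jZ_0/tan(βl)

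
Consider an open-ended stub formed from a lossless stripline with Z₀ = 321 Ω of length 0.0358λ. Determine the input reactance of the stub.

X_in ≈ -1400 Ω (capacitive)

βl = 2π × 0.0358 = 12.9°
tan(βl) = 0.229
For an open-ended stub, Z_in = −jZ_0·cot(βl) = −jZ_0/tan(βl)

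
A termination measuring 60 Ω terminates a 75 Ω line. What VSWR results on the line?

VSWR ≈ 1.25

For a purely resistive load, VSWR = R_L/Z_0 or Z_0/R_L (whichever > 1) = 75/60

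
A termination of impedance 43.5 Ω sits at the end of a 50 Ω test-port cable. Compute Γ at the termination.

Γ = (Z_L − Z_0)/(Z_L + Z_0) = (43.5 − 50)/(43.5 + 50) = -6.5/93.5

Γ = -0.0695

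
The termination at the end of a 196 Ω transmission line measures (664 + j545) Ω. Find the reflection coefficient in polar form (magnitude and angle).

Γ = (Z_L − Z_0)/(Z_L + Z_0) = (468 + j545)/(860 + j545)
|Γ| = 718/1020 = 0.706

Γ ≈ 0.706 ∠ 17°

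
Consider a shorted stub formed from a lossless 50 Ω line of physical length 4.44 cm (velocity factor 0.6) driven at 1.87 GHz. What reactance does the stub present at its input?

X_in ≈ -12.4 Ω (capacitive)

λ = v/f = 0.6·c / 1.87 GHz = 0.0963 m
βl = 2π·l/λ = 2π × 0.461 = 166°
tan(βl) = -0.248
For a shorted stub, Z_in = jZ_0·tan(βl)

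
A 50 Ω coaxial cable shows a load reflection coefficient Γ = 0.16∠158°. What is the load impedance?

Z_L ≈ 36.8 + j4.53 Ω

Z_L = Z_0·(1 + Γ)/(1 − Γ) = 50·(0.852 + j0.0599)/(1.15 − j0.0599)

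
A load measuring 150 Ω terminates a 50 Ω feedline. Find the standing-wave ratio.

Γ = (150 − 50)/(150 + 50) = 0.5
VSWR = (1 + 0.5)/(1 − 0.5)

VSWR ≈ 3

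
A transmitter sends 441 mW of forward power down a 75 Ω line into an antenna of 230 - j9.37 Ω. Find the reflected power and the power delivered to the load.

P_reflected ≈ 114 mW; P_delivered ≈ 327 mW

|Γ| = |(155 − j9.37)/(305 − j9.37)| = 0.509
|Γ|² = 0.259
P_refl = |Γ|²·P_inc = 114 mW, P_del = (1 − |Γ|²)·P_inc = 327 mW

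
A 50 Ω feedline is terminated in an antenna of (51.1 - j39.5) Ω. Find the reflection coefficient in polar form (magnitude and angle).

Γ ≈ 0.364 ∠ -67.1°

Γ = (Z_L − Z_0)/(Z_L + Z_0) = (1.1 − j39.5)/(101.1 − j39.5)
|Γ| = 39.5/109 = 0.364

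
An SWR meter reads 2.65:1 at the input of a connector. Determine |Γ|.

|Γ| = (S − 1)/(S + 1) = (2.65 − 1)/(2.65 + 1) = 1.65/3.65

|Γ| ≈ 0.452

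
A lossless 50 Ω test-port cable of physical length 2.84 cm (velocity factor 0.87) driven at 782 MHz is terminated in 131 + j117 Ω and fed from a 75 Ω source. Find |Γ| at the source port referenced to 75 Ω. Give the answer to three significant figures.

|Γ| ≈ 0.577

λ = v/f = 0.87·c / 782 MHz = 0.334 m
βl = 2π·l/λ = 2π × 0.0851 = 30.6°
tan(βl) = 0.592
Z_in = Z_0·(Z_L + jZ_0·tanβl)/(Z_0 + jZ_L·tanβl) = 69.2 − j102 Ω
Γ_s = (Z_in − Z_s)/(Z_in + Z_s) = (-5.77 − j102)/(144 − j102), |Γ_s| = 0.577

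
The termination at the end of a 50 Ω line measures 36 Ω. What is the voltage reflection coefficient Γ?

Γ = (Z_L − Z_0)/(Z_L + Z_0) = (36 − 50)/(36 + 50) = -14/86

Γ = -0.163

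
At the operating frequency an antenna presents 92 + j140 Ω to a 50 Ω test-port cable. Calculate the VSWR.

Γ = (Z_L − Z_0)/(Z_L + Z_0) = (42 + j140)/(142 + j140)
|Γ| = 146/199 = 0.733
VSWR = (1 + |Γ|)/(1 − |Γ|) = 1.73/0.267

VSWR ≈ 6.49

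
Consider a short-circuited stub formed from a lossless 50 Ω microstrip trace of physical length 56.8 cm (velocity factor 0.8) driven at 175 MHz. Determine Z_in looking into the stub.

Z_in ≈ −j29.9 Ω

λ = v/f = 0.8·c / 175 MHz = 1.37 m
βl = 2π·l/λ = 2π × 0.414 = 149°
tan(βl) = -0.598
For a short-circuited stub, Z_in = jZ_0·tan(βl)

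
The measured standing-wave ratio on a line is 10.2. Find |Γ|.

|Γ| ≈ 0.821

|Γ| = (S − 1)/(S + 1) = (10.2 − 1)/(10.2 + 1) = 9.2/11.2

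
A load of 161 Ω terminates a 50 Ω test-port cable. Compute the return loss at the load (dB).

Γ = (161 − 50)/(161 + 50) = 0.526
RL = −20·log₁₀|Γ| = −20·log₁₀(0.526)

RL ≈ 5.58 dB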